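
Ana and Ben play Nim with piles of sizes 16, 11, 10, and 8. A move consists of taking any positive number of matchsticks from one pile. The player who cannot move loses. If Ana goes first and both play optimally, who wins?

Ana wins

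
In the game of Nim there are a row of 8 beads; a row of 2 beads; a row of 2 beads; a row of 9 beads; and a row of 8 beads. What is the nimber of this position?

Nim-sum: 8 ^ 2 ^ 2 ^ 9 ^ 8 = 9.

9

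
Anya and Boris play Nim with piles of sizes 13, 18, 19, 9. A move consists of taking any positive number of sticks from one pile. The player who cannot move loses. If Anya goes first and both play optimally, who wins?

Compute the nim-sum pairwise:
13 XOR 18 = 31
31 XOR 19 = 12
12 XOR 9 = 5
The nim-sum is 5 ≠ 0, so this is an N-position: the player to move can win; Anya has a winning move.

Anya wins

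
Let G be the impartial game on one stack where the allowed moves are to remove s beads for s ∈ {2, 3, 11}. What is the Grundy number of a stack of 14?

0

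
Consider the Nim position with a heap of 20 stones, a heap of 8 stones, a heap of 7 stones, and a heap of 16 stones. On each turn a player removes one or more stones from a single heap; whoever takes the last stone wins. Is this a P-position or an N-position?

N-position

Compute the nim-sum pairwise:
20 ⊕ 8 = 28
28 ⊕ 7 = 27
27 ⊕ 16 = 11
The nim-sum is 11 ≠ 0, so this is an N-position: the player to move can win.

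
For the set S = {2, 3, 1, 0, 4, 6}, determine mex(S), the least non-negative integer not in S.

The values 0, 1, 2, 3, 4 are all present; 5 is the first non-negative integer missing from the set.

5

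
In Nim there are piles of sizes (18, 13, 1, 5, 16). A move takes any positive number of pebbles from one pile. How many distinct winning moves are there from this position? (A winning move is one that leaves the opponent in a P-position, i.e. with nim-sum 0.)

1

Nim-sum: 18 ⊕ 13 ⊕ 1 ⊕ 5 ⊕ 16 = 11.
The overall nim-sum is X = 11. A pile of size p has a winning move iff p XOR X < p (reduce it to p XOR X).
  18: 18 XOR 11 = 25 ≥ 18 — no move.
  13: 13 XOR 11 = 6 < 13 — winning move (to 6).
  1: 1 XOR 11 = 10 ≥ 1 — no move.
  5: 5 XOR 11 = 14 ≥ 5 — no move.
  16: 16 XOR 11 = 27 ≥ 16 — no move.
That gives 1 winning move.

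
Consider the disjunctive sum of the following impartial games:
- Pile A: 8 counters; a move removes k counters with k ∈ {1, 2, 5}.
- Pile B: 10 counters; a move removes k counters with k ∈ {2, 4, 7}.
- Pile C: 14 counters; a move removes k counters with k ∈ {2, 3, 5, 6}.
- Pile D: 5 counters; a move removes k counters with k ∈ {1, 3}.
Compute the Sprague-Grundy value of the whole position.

2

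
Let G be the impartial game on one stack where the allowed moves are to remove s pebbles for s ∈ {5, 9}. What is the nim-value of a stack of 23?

Grundy values for subtraction set {5, 9}:
k:     0  1  2  3  4  5  6  7  8  9 10 11 12 13 14 15 16 17 18 19 20 21 22 23
g(k):  0  0  0  0  0  1  1  1  1  1  2  2  2  2  0  0  0  0  0  1  1  1  1  1
So g(23) = 1.

1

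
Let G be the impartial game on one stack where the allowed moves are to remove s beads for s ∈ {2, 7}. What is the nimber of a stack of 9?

0

Build the Grundy sequence with g(k) = mex{g(k−s) : s ∈ {2, 7}, s ≤ k}:
g(0) = mex{} = 0
g(1) = mex{} = 0
g(2) = mex{0} = 1
g(3) = mex{0} = 1
g(4) = mex{1} = 0
g(5) = mex{1} = 0
g(6) = mex{0} = 1
g(7) = mex{0} = 1
g(8) = mex{0,1} = 2
g(9) = mex{1} = 0
So g(9) = 0.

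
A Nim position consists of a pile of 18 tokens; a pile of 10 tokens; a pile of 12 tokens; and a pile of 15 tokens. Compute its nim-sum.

Nim-sum: 18 ^ 10 ^ 12 ^ 15 = 27.

27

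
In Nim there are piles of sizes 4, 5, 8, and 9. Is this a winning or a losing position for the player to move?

Write each in binary and XOR column by column:
  0100  (4)
  0101  (5)
  1000  (8)
  1001  (9)
  ----
  0000  (0)
The nim-sum is 0, so this is a P-position: the player to move is in a losing position under optimal play.

Losing position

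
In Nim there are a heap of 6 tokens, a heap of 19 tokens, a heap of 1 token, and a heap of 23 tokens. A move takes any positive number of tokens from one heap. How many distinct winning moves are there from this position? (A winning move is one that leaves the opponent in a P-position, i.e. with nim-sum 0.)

3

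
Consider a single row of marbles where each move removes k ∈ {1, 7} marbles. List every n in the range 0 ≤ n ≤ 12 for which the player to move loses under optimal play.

Build the Grundy sequence with g(k) = mex{g(k−s) : s ∈ {1, 7}, s ≤ k}:
k:     0  1  2  3  4  5  6  7  8  9 10 11 12
g(k):  0  1  0  1  0  1  0  1  0  1  0  1  0
The P-positions (g = 0) in 0..12 are 0, 2, 4, 6, 8, 10, 12.

0, 2, 4, 6, 8, 10, 12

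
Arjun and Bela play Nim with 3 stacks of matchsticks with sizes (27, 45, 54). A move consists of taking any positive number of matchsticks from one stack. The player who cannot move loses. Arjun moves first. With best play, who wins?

Bela wins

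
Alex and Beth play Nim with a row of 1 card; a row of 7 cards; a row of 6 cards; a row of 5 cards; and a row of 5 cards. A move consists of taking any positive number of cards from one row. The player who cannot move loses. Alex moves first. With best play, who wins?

Compute the nim-sum pairwise:
1 ^ 7 = 6
6 ^ 6 = 0
0 ^ 5 = 5
5 ^ 5 = 0
The nim-sum is 0, so this is a P-position: the player to move is in a losing position under optimal play; Alex is about to move from it and so loses — Beth wins.

Beth wins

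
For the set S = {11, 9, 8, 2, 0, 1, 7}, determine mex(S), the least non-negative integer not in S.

3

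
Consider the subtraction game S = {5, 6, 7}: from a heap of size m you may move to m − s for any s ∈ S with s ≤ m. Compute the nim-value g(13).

Grundy values for subtraction set {5, 6, 7}:
g(0) = mex{} = 0
g(1) = mex{} = 0
g(2) = mex{} = 0
g(3) = mex{} = 0
g(4) = mex{} = 0
g(5) = mex{0} = 1
g(6) = mex{0} = 1
g(7) = mex{0} = 1
g(8) = mex{0} = 1
g(9) = mex{0} = 1
g(10) = mex{0,1} = 2
g(11) = mex{0,1} = 2
g(12) = mex{1} = 0
g(13) = mex{1} = 0
So g(13) = 0.

0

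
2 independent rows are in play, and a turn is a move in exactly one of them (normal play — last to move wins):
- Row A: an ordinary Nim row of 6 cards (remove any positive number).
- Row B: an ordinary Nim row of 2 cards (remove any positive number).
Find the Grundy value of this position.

4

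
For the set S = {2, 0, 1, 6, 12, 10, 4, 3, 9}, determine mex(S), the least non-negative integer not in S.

5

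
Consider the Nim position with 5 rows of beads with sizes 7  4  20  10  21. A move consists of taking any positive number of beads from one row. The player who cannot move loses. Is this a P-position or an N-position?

N-position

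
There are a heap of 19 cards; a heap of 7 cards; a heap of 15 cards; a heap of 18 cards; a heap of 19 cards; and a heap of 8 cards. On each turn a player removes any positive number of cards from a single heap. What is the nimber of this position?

Write each in binary and XOR column by column:
  10011  (19)
  00111  (7)
  01111  (15)
  10010  (18)
  10011  (19)
  01000  (8)
  -----
  10010  (18)

18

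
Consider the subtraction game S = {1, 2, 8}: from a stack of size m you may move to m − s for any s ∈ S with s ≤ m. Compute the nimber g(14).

Build the Grundy sequence with g(k) = mex{g(k−s) : s ∈ {1, 2, 8}, s ≤ k}:
k:     0  1  2  3  4  5  6  7  8  9 10 11 12 13 14
g(k):  0  1  2  0  1  2  0  1  2  0  1  2  0  1  2
So g(14) = 2.

2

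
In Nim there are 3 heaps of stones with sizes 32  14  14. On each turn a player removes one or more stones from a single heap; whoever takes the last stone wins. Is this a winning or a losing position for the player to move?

Winning position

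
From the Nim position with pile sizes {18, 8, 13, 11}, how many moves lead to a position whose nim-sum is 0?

1

In binary:
  10010  (18)
  01000  (8)
  01101  (13)
  01011  (11)
  -----
  11100  (28)
The overall nim-sum is X = 28. A pile of size p has a winning move iff p XOR X < p (reduce it to p XOR X).
  18: 18 XOR 28 = 14 < 18 — winning move (to 14).
  8: 8 XOR 28 = 20 ≥ 8 — no move.
  13: 13 XOR 28 = 17 ≥ 13 — no move.
  11: 11 XOR 28 = 23 ≥ 11 — no move.
That gives 1 winning move.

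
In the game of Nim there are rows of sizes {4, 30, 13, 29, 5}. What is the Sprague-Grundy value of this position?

15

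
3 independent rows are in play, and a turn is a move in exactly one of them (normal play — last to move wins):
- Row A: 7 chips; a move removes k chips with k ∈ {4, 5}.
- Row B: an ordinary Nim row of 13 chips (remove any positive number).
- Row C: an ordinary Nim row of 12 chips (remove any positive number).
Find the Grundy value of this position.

For row A, compute g(0), g(1), … with moves {4, 5}:
g(0) = mex{} = 0
g(1) = mex{} = 0
g(2) = mex{} = 0
g(3) = mex{} = 0
g(4) = mex{0} = 1
g(5) = mex{0} = 1
g(6) = mex{0} = 1
g(7) = mex{0} = 1
So g(7) = 1.
Row B is a plain Nim row of size 13, so its Grundy value is 13.
Row C is a plain Nim row of size 12, so its Grundy value is 12.
By the Sprague-Grundy theorem, the Grundy value of a sum of independent games is the XOR of the component values.
Combined value = 1 XOR 13 XOR 12 = 0.

0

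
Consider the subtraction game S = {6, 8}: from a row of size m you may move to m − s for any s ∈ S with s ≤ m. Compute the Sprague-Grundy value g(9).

1

Compute g(0), g(1), … for moves {6, 8}:
g(0) = mex{} = 0
g(1) = mex{} = 0
g(2) = mex{} = 0
g(3) = mex{} = 0
g(4) = mex{} = 0
g(5) = mex{} = 0
g(6) = mex{0} = 1
g(7) = mex{0} = 1
g(8) = mex{0} = 1
g(9) = mex{0} = 1
So g(9) = 1.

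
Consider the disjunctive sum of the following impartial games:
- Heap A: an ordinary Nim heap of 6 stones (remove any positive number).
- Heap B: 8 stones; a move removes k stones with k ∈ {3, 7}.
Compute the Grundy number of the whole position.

4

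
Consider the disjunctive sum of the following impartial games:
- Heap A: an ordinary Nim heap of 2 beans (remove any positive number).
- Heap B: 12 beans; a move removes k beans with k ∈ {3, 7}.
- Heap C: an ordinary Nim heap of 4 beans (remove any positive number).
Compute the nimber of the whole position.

Heap A is a plain Nim heap of size 2, so its Grundy value is 2.
Build the Grundy sequence for heap B with g(k) = mex{g(k−s) : s ∈ {3, 7}, s ≤ k}:
g(0) = mex{} = 0
g(1) = mex{} = 0
g(2) = mex{} = 0
g(3) = mex{0} = 1
g(4) = mex{0} = 1
g(5) = mex{0} = 1
g(6) = mex{1} = 0
g(7) = mex{0,1} = 2
g(8) = mex{0,1} = 2
g(9) = mex{0} = 1
g(10) = mex{1,2} = 0
g(11) = mex{1,2} = 0
g(12) = mex{1} = 0
So g(12) = 0.
Heap C is a plain Nim heap of size 4, so its Grundy value is 4.
By the Sprague-Grundy theorem, the Grundy value of a sum of independent games is the XOR of the component values.
Combined value = 2 XOR 0 XOR 4 = 6.

6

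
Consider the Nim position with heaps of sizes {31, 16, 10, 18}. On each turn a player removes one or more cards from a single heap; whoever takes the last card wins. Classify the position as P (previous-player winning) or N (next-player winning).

Nim-sum: 31 XOR 16 XOR 10 XOR 18 = 23.
The nim-sum is 23 ≠ 0, so this is an N-position: the player to move can win.

N-position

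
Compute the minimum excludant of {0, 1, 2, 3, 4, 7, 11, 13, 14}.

The values 0, 1, 2, 3, 4 are all present; 5 is the first non-negative integer missing from the set.

5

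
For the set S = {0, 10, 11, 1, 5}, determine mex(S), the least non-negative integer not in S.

The values 0, 1 are all present; 2 is the first non-negative integer missing from the set.

2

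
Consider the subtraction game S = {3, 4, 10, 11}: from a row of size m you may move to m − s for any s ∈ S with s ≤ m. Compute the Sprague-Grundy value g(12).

1

Build the Grundy sequence with g(k) = mex{g(k−s) : s ∈ {3, 4, 10, 11}, s ≤ k}:
g(0) = mex{} = 0
g(1) = mex{} = 0
g(2) = mex{} = 0
g(3) = mex{0} = 1
g(4) = mex{0} = 1
g(5) = mex{0} = 1
g(6) = mex{0,1} = 2
g(7) = mex{1} = 0
g(8) = mex{1} = 0
g(9) = mex{1,2} = 0
g(10) = mex{0,2} = 1
g(11) = mex{0} = 1
g(12) = mex{0} = 1
So g(12) = 1.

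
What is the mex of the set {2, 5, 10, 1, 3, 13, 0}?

The values 0, 1, 2, 3 are all present; 4 is the first non-negative integer missing from the set.

4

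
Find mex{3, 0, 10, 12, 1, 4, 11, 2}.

5

The values 0, 1, 2, 3, 4 are all present; 5 is the first non-negative integer missing from the set.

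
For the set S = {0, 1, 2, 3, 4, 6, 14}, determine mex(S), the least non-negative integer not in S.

5

The values 0, 1, 2, 3, 4 are all present; 5 is the first non-negative integer missing from the set.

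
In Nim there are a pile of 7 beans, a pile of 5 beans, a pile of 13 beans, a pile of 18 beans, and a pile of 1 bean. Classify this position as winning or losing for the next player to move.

Winning position

Nim-sum: 7 ^ 5 ^ 13 ^ 18 ^ 1 = 28.
The nim-sum is 28 ≠ 0, so this is an N-position: the player to move can win.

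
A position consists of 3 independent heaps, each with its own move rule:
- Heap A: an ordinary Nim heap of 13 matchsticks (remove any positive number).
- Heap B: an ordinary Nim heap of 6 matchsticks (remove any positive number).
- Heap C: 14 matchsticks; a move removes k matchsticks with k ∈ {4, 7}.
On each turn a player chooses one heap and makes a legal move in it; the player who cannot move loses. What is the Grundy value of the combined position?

Heap A is a plain Nim heap of size 13, so its Grundy value is 13.
Heap B is a plain Nim heap of size 6, so its Grundy value is 6.
For heap C, compute g(0), g(1), … with moves {4, 7}:
g(0) = mex{} = 0
g(1) = mex{} = 0
g(2) = mex{} = 0
g(3) = mex{} = 0
g(4) = mex{0} = 1
g(5) = mex{0} = 1
g(6) = mex{0} = 1
g(7) = mex{0} = 1
g(8) = mex{0,1} = 2
g(9) = mex{0,1} = 2
g(10) = mex{0,1} = 2
g(11) = mex{1} = 0
g(12) = mex{1,2} = 0
g(13) = mex{1,2} = 0
g(14) = mex{1,2} = 0
So g(14) = 0.
By the Sprague-Grundy theorem, the Grundy value of a sum of independent games is the XOR of the component values.
Combined value = 13 XOR 6 XOR 0 = 11.

11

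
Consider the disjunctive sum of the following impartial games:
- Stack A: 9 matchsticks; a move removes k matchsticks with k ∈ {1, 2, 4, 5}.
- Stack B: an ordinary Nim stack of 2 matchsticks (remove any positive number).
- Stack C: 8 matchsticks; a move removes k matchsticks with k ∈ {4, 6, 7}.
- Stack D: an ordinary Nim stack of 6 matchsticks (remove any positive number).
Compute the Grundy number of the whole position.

6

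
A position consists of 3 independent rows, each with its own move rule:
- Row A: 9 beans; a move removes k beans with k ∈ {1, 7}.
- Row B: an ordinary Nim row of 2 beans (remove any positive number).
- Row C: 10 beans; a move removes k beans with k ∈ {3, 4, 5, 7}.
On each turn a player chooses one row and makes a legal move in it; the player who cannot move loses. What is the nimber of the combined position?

Build the Grundy sequence for row A with g(k) = mex{g(k−s) : s ∈ {1, 7}, s ≤ k}:
g(0) = mex{} = 0
g(1) = mex{0} = 1
g(2) = mex{1} = 0
g(3) = mex{0} = 1
g(4) = mex{1} = 0
g(5) = mex{0} = 1
g(6) = mex{1} = 0
g(7) = mex{0} = 1
g(8) = mex{1} = 0
g(9) = mex{0} = 1
So g(9) = 1.
Row B is a plain Nim row of size 2, so its Grundy value is 2.
For row C, compute g(0), g(1), … with moves {3, 4, 5, 7}:
g(0) = mex{} = 0
g(1) = mex{} = 0
g(2) = mex{} = 0
g(3) = mex{0} = 1
g(4) = mex{0} = 1
g(5) = mex{0} = 1
g(6) = mex{0,1} = 2
g(7) = mex{0,1} = 2
g(8) = mex{0,1} = 2
g(9) = mex{0,1,2} = 3
g(10) = mex{1,2} = 0
So g(10) = 0.
By the Sprague-Grundy theorem, the Grundy value of a sum of independent games is the XOR of the component values.
Combined value = 1 XOR 2 XOR 0 = 3.

3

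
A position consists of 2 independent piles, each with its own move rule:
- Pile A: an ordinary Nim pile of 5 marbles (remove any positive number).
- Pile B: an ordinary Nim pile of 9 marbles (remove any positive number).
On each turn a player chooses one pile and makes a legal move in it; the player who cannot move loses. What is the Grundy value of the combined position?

12

Pile A is a plain Nim pile of size 5, so its Grundy value is 5.
Pile B is a plain Nim pile of size 9, so its Grundy value is 9.
By the Sprague-Grundy theorem, the Grundy value of a sum of independent games is the XOR of the component values.
Combined value = 5 XOR 9 = 12.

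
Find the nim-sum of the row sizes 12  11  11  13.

1

Compute the nim-sum pairwise:
12 ⊕ 11 = 7
7 ⊕ 11 = 12
12 ⊕ 13 = 1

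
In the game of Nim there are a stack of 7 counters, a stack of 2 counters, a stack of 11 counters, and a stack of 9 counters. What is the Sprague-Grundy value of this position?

7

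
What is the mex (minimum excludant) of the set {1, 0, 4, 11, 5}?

The values 0, 1 are all present; 2 is the first non-negative integer missing from the set.

2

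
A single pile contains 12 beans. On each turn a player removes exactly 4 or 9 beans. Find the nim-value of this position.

1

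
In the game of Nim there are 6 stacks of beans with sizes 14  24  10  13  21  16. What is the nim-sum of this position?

20

Nim-sum: 14 ^ 24 ^ 10 ^ 13 ^ 21 ^ 16 = 20.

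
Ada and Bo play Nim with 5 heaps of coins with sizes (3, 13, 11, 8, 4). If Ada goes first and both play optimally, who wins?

Ada wins

Compute the nim-sum pairwise:
3 XOR 13 = 14
14 XOR 11 = 5
5 XOR 8 = 13
13 XOR 4 = 9
The nim-sum is 9 ≠ 0, so this is an N-position: the player to move can win; Ada has a winning move.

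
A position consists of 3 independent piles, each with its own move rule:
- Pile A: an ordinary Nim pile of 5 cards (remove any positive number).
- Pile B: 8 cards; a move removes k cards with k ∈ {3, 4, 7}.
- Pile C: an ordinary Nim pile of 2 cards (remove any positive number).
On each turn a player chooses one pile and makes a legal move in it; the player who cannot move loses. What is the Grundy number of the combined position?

Pile A is a plain Nim pile of size 5, so its Grundy value is 5.
Grundy values for pile B (subtraction set {3, 4, 7}):
g(0) = mex{} = 0
g(1) = mex{} = 0
g(2) = mex{} = 0
g(3) = mex{0} = 1
g(4) = mex{0} = 1
g(5) = mex{0} = 1
g(6) = mex{0,1} = 2
g(7) = mex{0,1} = 2
g(8) = mex{0,1} = 2
So g(8) = 2.
Pile C is a plain Nim pile of size 2, so its Grundy value is 2.
The value of a disjunctive sum is the nim-sum of the parts.
Combined value = 5 ⊕ 2 ⊕ 2 = 5.

5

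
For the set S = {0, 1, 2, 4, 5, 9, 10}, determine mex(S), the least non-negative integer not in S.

The values 0, 1, 2 are all present; 3 is the first non-negative integer missing from the set.

3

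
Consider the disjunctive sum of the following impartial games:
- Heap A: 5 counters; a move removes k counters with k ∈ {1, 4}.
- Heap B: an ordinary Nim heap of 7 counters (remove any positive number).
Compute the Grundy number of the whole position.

7

Grundy values for heap A (subtraction set {1, 4}):
k:     0  1  2  3  4  5
g(k):  0  1  0  1  2  0
So g(5) = 0.
Heap B is a plain Nim heap of size 7, so its Grundy value is 7.
The value of a disjunctive sum is the nim-sum of the parts.
Combined value = 0 XOR 7 = 7.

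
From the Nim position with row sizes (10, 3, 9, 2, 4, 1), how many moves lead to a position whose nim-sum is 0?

1

Compute the nim-sum pairwise:
10 ^ 3 = 9
9 ^ 9 = 0
0 ^ 2 = 2
2 ^ 4 = 6
6 ^ 1 = 7
The overall nim-sum is X = 7. A row of size p has a winning move iff p XOR X < p (reduce it to p XOR X).
  10: 10 XOR 7 = 13 ≥ 10 — no move.
  3: 3 XOR 7 = 4 ≥ 3 — no move.
  9: 9 XOR 7 = 14 ≥ 9 — no move.
  2: 2 XOR 7 = 5 ≥ 2 — no move.
  4: 4 XOR 7 = 3 < 4 — winning move (to 3).
  1: 1 XOR 7 = 6 ≥ 1 — no move.
That gives 1 winning move.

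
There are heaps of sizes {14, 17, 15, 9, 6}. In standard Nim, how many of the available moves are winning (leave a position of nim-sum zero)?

1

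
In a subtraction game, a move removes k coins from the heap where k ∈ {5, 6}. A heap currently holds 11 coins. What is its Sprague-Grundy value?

Build the Grundy sequence with g(k) = mex{g(k−s) : s ∈ {5, 6}, s ≤ k}:
g(0) = mex{} = 0
g(1) = mex{} = 0
g(2) = mex{} = 0
g(3) = mex{} = 0
g(4) = mex{} = 0
g(5) = mex{0} = 1
g(6) = mex{0} = 1
g(7) = mex{0} = 1
g(8) = mex{0} = 1
g(9) = mex{0} = 1
g(10) = mex{0,1} = 2
g(11) = mex{1} = 0
So g(11) = 0.

0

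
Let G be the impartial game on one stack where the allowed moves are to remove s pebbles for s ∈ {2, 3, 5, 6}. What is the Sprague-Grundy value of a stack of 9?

0

Grundy values for subtraction set {2, 3, 5, 6}:
g(0) = mex{} = 0
g(1) = mex{} = 0
g(2) = mex{0} = 1
g(3) = mex{0} = 1
g(4) = mex{0,1} = 2
g(5) = mex{0,1} = 2
g(6) = mex{0,1,2} = 3
g(7) = mex{0,1,2} = 3
g(8) = mex{1,2,3} = 0
g(9) = mex{1,2,3} = 0
So g(9) = 0.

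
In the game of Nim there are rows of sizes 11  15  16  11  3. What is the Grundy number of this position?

28

Nim-sum: 11 ^ 15 ^ 16 ^ 11 ^ 3 = 28.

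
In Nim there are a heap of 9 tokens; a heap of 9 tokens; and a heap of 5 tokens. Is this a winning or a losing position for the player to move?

Winning position

In binary:
  1001  (9)
  1001  (9)
  0101  (5)
  ----
  0101  (5)
The nim-sum is 5 ≠ 0, so this is an N-position: the player to move can win.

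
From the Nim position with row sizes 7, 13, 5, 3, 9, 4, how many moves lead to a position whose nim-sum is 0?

5

Compute the nim-sum pairwise:
7 ⊕ 13 = 10
10 ⊕ 5 = 15
15 ⊕ 3 = 12
12 ⊕ 9 = 5
5 ⊕ 4 = 1
The overall nim-sum is X = 1. A row of size p has a winning move iff p XOR X < p (reduce it to p XOR X).
  7: 7 XOR 1 = 6 < 7 — winning move (to 6).
  13: 13 XOR 1 = 12 < 13 — winning move (to 12).
  5: 5 XOR 1 = 4 < 5 — winning move (to 4).
  3: 3 XOR 1 = 2 < 3 — winning move (to 2).
  9: 9 XOR 1 = 8 < 9 — winning move (to 8).
  4: 4 XOR 1 = 5 ≥ 4 — no move.
That gives 5 winning moves.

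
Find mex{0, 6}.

1

0 is in the set but 1 is not, so the mex is 1.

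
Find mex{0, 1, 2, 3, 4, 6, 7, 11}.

5

The values 0, 1, 2, 3, 4 are all present; 5 is the first non-negative integer missing from the set.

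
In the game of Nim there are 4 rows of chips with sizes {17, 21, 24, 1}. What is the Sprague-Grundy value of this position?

Compute the nim-sum pairwise:
17 ^ 21 = 4
4 ^ 24 = 28
28 ^ 1 = 29

29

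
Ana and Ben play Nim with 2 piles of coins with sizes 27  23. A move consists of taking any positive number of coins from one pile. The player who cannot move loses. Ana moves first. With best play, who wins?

Ana wins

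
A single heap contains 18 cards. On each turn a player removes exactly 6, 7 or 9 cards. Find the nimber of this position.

Build the Grundy sequence with g(k) = mex{g(k−s) : s ∈ {6, 7, 9}, s ≤ k}:
k:     0  1  2  3  4  5  6  7  8  9 10 11 12 13 14 15 16 17 18
g(k):  0  0  0  0  0  0  1  1  1  1  1  1  2  2  2  0  0  0  0
So g(18) = 0.

0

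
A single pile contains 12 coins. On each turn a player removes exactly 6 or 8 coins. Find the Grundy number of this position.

2

Build the Grundy sequence with g(k) = mex{g(k−s) : s ∈ {6, 8}, s ≤ k}:
g(0) = mex{} = 0
g(1) = mex{} = 0
g(2) = mex{} = 0
g(3) = mex{} = 0
g(4) = mex{} = 0
g(5) = mex{} = 0
g(6) = mex{0} = 1
g(7) = mex{0} = 1
g(8) = mex{0} = 1
g(9) = mex{0} = 1
g(10) = mex{0} = 1
g(11) = mex{0} = 1
g(12) = mex{0,1} = 2
So g(12) = 2.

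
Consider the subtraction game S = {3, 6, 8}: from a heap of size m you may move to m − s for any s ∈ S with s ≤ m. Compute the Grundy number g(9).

Grundy values for subtraction set {3, 6, 8}:
k:     0  1  2  3  4  5  6  7  8  9
g(k):  0  0  0  1  1  1  2  2  2  3
So g(9) = 3.

3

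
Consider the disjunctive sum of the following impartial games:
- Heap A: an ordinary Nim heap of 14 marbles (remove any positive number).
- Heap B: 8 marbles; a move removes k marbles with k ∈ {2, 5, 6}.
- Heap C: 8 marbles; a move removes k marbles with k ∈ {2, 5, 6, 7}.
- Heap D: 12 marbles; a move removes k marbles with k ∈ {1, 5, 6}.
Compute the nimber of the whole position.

13

Heap A is a plain Nim heap of size 14, so its Grundy value is 14.
Grundy values for heap B (subtraction set {2, 5, 6}):
k:     0  1  2  3  4  5  6  7  8
g(k):  0  0  1  1  0  2  1  3  0
So g(8) = 0.
Grundy values for heap C (subtraction set {2, 5, 6, 7}):
g(0) = mex{} = 0
g(1) = mex{} = 0
g(2) = mex{0} = 1
g(3) = mex{0} = 1
g(4) = mex{1} = 0
g(5) = mex{0,1} = 2
g(6) = mex{0} = 1
g(7) = mex{0,1,2} = 3
g(8) = mex{0,1} = 2
So g(8) = 2.
Grundy values for heap D (subtraction set {1, 5, 6}):
g(0) = mex{} = 0
g(1) = mex{0} = 1
g(2) = mex{1} = 0
g(3) = mex{0} = 1
g(4) = mex{1} = 0
g(5) = mex{0} = 1
g(6) = mex{0,1} = 2
g(7) = mex{0,1,2} = 3
g(8) = mex{0,1,3} = 2
g(9) = mex{0,1,2} = 3
g(10) = mex{0,1,3} = 2
g(11) = mex{1,2} = 0
g(12) = mex{0,2,3} = 1
So g(12) = 1.
The value of a disjunctive sum is the nim-sum of the parts.
Combined value = 14 XOR 0 XOR 2 XOR 1 = 13.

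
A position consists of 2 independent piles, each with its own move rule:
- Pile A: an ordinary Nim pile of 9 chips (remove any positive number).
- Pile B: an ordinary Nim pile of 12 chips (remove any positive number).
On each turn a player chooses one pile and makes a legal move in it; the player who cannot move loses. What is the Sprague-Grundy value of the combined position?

5

Pile A is a plain Nim pile of size 9, so its Grundy value is 9.
Pile B is a plain Nim pile of size 12, so its Grundy value is 12.
By the Sprague-Grundy theorem, the Grundy value of a sum of independent games is the XOR of the component values.
Combined value = 9 XOR 12 = 5.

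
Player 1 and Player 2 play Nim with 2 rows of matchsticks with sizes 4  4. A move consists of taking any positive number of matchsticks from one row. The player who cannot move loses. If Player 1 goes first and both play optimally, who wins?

Compute the nim-sum pairwise:
4 ⊕ 4 = 0
The nim-sum is 0, so this is a P-position: the player to move is in a losing position under optimal play; Player 1 is about to move from it and so loses — Player 2 wins.

Player 2 wins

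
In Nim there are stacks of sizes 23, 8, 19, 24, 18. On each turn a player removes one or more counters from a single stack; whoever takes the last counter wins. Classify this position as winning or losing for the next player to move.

Winning position

Nim-sum: 23 ^ 8 ^ 19 ^ 24 ^ 18 = 6.
The nim-sum is 6 ≠ 0, so this is an N-position: the player to move can win.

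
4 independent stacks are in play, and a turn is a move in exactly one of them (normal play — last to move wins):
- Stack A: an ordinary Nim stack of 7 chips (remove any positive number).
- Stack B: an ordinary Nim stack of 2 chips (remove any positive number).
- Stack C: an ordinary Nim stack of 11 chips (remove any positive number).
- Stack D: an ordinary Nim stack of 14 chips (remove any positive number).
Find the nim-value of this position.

0

Stack A is a plain Nim stack of size 7, so its Grundy value is 7.
Stack B is a plain Nim stack of size 2, so its Grundy value is 2.
Stack C is a plain Nim stack of size 11, so its Grundy value is 11.
Stack D is a plain Nim stack of size 14, so its Grundy value is 14.
By the Sprague-Grundy theorem, the Grundy value of a sum of independent games is the XOR of the component values.
Combined value = 7 ⊕ 2 ⊕ 11 ⊕ 14 = 0.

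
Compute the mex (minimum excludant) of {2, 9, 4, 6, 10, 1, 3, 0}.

5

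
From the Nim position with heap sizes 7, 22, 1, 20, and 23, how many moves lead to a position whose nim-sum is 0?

Compute the nim-sum pairwise:
7 ⊕ 22 = 17
17 ⊕ 1 = 16
16 ⊕ 20 = 4
4 ⊕ 23 = 19
The overall nim-sum is X = 19. A heap of size p has a winning move iff p XOR X < p (reduce it to p XOR X).
  7: 7 XOR 19 = 20 ≥ 7 — no move.
  22: 22 XOR 19 = 5 < 22 — winning move (to 5).
  1: 1 XOR 19 = 18 ≥ 1 — no move.
  20: 20 XOR 19 = 7 < 20 — winning move (to 7).
  23: 23 XOR 19 = 4 < 23 — winning move (to 4).
That gives 3 winning moves.

3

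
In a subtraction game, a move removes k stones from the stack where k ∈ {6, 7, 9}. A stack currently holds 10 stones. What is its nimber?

Build the Grundy sequence with g(k) = mex{g(k−s) : s ∈ {6, 7, 9}, s ≤ k}:
k:     0  1  2  3  4  5  6  7  8  9 10
g(k):  0  0  0  0  0  0  1  1  1  1  1
So g(10) = 1.

1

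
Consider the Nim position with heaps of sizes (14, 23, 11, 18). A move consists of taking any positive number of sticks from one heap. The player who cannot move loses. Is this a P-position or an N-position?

Compute the nim-sum pairwise:
14 ^ 23 = 25
25 ^ 11 = 18
18 ^ 18 = 0
The nim-sum is 0, so this is a P-position: the player to move is in a losing position under optimal play.

P-position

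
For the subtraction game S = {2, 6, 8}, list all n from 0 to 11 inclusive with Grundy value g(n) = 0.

0, 1, 4, 5

Grundy values for subtraction set {2, 6, 8}:
g(0) = mex{} = 0
g(1) = mex{} = 0
g(2) = mex{0} = 1
g(3) = mex{0} = 1
g(4) = mex{1} = 0
g(5) = mex{1} = 0
g(6) = mex{0} = 1
g(7) = mex{0} = 1
g(8) = mex{0,1} = 2
g(9) = mex{0,1} = 2
g(10) = mex{0,1,2} = 3
g(11) = mex{0,1,2} = 3
The P-positions (g = 0) in 0..11 are 0, 1, 4, 5.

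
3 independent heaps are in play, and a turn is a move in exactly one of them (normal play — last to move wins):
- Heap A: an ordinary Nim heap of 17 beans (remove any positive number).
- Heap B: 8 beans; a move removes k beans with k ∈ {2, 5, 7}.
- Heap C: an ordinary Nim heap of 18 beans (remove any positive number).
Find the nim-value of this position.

1

Heap A is a plain Nim heap of size 17, so its Grundy value is 17.
Build the Grundy sequence for heap B with g(k) = mex{g(k−s) : s ∈ {2, 5, 7}, s ≤ k}:
g(0) = mex{} = 0
g(1) = mex{} = 0
g(2) = mex{0} = 1
g(3) = mex{0} = 1
g(4) = mex{1} = 0
g(5) = mex{0,1} = 2
g(6) = mex{0} = 1
g(7) = mex{0,1,2} = 3
g(8) = mex{0,1} = 2
So g(8) = 2.
Heap C is a plain Nim heap of size 18, so its Grundy value is 18.
The value of a disjunctive sum is the nim-sum of the parts.
Combined value = 17 XOR 2 XOR 18 = 1.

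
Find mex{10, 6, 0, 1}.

2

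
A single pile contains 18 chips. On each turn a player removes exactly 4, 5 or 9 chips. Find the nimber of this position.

1

Compute g(0), g(1), … for moves {4, 5, 9}:
k:     0  1  2  3  4  5  6  7  8  9 10 11 12 13 14 15 16 17 18
g(k):  0  0  0  0  1  1  1  1  2  2  2  2  3  0  0  0  0  1  1
So g(18) = 1.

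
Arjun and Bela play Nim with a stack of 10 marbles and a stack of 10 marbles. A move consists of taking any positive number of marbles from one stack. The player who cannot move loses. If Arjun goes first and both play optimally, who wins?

Nim-sum: 10 ^ 10 = 0.
The nim-sum is 0, so this is a P-position: the player to move is in a losing position under optimal play; Arjun is about to move from it and so loses — Bela wins.

Bela wins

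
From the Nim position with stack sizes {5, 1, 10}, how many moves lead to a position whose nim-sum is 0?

Nim-sum: 5 XOR 1 XOR 10 = 14.
The overall nim-sum is X = 14. A stack of size p has a winning move iff p XOR X < p (reduce it to p XOR X).
  5: 5 XOR 14 = 11 ≥ 5 — no move.
  1: 1 XOR 14 = 15 ≥ 1 — no move.
  10: 10 XOR 14 = 4 < 10 — winning move (to 4).
That gives 1 winning move.

1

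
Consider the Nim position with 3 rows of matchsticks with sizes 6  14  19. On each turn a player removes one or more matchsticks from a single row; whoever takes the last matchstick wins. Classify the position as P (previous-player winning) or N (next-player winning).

N-position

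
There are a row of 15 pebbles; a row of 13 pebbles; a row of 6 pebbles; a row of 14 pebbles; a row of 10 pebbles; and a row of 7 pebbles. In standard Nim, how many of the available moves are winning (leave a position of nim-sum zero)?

Compute the nim-sum pairwise:
15 ^ 13 = 2
2 ^ 6 = 4
4 ^ 14 = 10
10 ^ 10 = 0
0 ^ 7 = 7
The overall nim-sum is X = 7. A row of size p has a winning move iff p XOR X < p (reduce it to p XOR X).
  15: 15 XOR 7 = 8 < 15 — winning move (to 8).
  13: 13 XOR 7 = 10 < 13 — winning move (to 10).
  6: 6 XOR 7 = 1 < 6 — winning move (to 1).
  14: 14 XOR 7 = 9 < 14 — winning move (to 9).
  10: 10 XOR 7 = 13 ≥ 10 — no move.
  7: 7 XOR 7 = 0 < 7 — winning move (to 0).
That gives 5 winning moves.

5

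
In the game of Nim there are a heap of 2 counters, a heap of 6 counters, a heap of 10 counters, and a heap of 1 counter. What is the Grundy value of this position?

Bitwise XOR of the heap sizes:
  0010  (2)
  0110  (6)
  1010  (10)
  0001  (1)
  ----
  1111  (15)

15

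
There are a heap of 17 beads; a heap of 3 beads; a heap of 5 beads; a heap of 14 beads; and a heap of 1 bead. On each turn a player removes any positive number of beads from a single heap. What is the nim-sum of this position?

24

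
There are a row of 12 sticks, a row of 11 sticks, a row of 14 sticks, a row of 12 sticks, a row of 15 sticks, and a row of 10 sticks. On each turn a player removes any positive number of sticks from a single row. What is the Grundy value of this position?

0

Nim-sum: 12 ⊕ 11 ⊕ 14 ⊕ 12 ⊕ 15 ⊕ 10 = 0.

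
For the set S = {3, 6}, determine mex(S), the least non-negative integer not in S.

0 is not in the set, so the mex is 0.

0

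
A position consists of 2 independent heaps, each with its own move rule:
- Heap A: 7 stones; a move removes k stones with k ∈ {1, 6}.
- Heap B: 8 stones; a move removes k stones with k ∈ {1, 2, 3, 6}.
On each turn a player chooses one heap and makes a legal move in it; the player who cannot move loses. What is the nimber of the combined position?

0

Grundy values for heap A (subtraction set {1, 6}):
k:     0  1  2  3  4  5  6  7
g(k):  0  1  0  1  0  1  2  0
So g(7) = 0.
Grundy values for heap B (subtraction set {1, 2, 3, 6}):
g(0) = mex{} = 0
g(1) = mex{0} = 1
g(2) = mex{0,1} = 2
g(3) = mex{0,1,2} = 3
g(4) = mex{1,2,3} = 0
g(5) = mex{0,2,3} = 1
g(6) = mex{0,1,3} = 2
g(7) = mex{0,1,2} = 3
g(8) = mex{1,2,3} = 0
So g(8) = 0.
By the Sprague-Grundy theorem, the Grundy value of a sum of independent games is the XOR of the component values.
Combined value = 0 XOR 0 = 0.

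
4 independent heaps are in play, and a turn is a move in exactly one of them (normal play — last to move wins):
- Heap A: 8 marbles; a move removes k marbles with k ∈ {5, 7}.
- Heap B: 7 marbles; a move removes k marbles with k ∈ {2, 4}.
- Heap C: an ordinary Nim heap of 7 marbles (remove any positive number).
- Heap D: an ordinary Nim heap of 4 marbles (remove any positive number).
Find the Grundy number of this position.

Build the Grundy sequence for heap A with g(k) = mex{g(k−s) : s ∈ {5, 7}, s ≤ k}:
k:     0  1  2  3  4  5  6  7  8
g(k):  0  0  0  0  0  1  1  1  1
So g(8) = 1.
For heap B, compute g(0), g(1), … with moves {2, 4}:
k:     0  1  2  3  4  5  6  7
g(k):  0  0  1  1  2  2  0  0
So g(7) = 0.
Heap C is a plain Nim heap of size 7, so its Grundy value is 7.
Heap D is a plain Nim heap of size 4, so its Grundy value is 4.
By the Sprague-Grundy theorem, the Grundy value of a sum of independent games is the XOR of the component values.
Combined value = 1 XOR 0 XOR 7 XOR 4 = 2.

2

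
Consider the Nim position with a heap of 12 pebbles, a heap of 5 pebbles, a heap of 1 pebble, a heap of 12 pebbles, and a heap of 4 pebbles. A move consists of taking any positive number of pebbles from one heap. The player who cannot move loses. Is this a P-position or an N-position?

Nim-sum: 12 ^ 5 ^ 1 ^ 12 ^ 4 = 0.
The nim-sum is 0, so this is a P-position: the player to move is in a losing position under optimal play.

P-position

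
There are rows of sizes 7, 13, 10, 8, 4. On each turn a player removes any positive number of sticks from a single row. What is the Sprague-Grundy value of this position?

Compute the nim-sum pairwise:
7 XOR 13 = 10
10 XOR 10 = 0
0 XOR 8 = 8
8 XOR 4 = 12

12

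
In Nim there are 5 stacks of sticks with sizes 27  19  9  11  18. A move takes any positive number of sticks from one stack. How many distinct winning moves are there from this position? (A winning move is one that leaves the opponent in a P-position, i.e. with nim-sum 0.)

3

Write each in binary and XOR column by column:
  11011  (27)
  10011  (19)
  01001  (9)
  01011  (11)
  10010  (18)
  -----
  11000  (24)
The overall nim-sum is X = 24. A stack of size p has a winning move iff p XOR X < p (reduce it to p XOR X).
  27: 27 XOR 24 = 3 < 27 — winning move (to 3).
  19: 19 XOR 24 = 11 < 19 — winning move (to 11).
  9: 9 XOR 24 = 17 ≥ 9 — no move.
  11: 11 XOR 24 = 19 ≥ 11 — no move.
  18: 18 XOR 24 = 10 < 18 — winning move (to 10).
That gives 3 winning moves.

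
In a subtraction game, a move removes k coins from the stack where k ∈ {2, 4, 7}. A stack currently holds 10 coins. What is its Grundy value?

2

Compute g(0), g(1), … for moves {2, 4, 7}:
g(0) = mex{} = 0
g(1) = mex{} = 0
g(2) = mex{0} = 1
g(3) = mex{0} = 1
g(4) = mex{0,1} = 2
g(5) = mex{0,1} = 2
g(6) = mex{1,2} = 0
g(7) = mex{0,1,2} = 3
g(8) = mex{0,2} = 1
g(9) = mex{1,2,3} = 0
g(10) = mex{0,1} = 2
So g(10) = 2.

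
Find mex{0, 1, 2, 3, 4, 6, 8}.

The values 0, 1, 2, 3, 4 are all present; 5 is the first non-negative integer missing from the set.

5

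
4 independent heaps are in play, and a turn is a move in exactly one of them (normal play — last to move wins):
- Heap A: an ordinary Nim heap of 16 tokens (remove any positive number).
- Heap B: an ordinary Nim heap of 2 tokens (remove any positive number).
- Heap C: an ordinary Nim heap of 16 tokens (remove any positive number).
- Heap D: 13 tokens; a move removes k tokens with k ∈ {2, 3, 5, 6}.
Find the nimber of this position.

0

Heap A is a plain Nim heap of size 16, so its Grundy value is 16.
Heap B is a plain Nim heap of size 2, so its Grundy value is 2.
Heap C is a plain Nim heap of size 16, so its Grundy value is 16.
Grundy values for heap D (subtraction set {2, 3, 5, 6}):
g(0) = mex{} = 0
g(1) = mex{} = 0
g(2) = mex{0} = 1
g(3) = mex{0} = 1
g(4) = mex{0,1} = 2
g(5) = mex{0,1} = 2
g(6) = mex{0,1,2} = 3
g(7) = mex{0,1,2} = 3
g(8) = mex{1,2,3} = 0
g(9) = mex{1,2,3} = 0
g(10) = mex{0,2,3} = 1
g(11) = mex{0,2,3} = 1
g(12) = mex{0,1,3} = 2
g(13) = mex{0,1,3} = 2
So g(13) = 2.
By the Sprague-Grundy theorem, the Grundy value of a sum of independent games is the XOR of the component values.
Combined value = 16 ⊕ 2 ⊕ 16 ⊕ 2 = 0.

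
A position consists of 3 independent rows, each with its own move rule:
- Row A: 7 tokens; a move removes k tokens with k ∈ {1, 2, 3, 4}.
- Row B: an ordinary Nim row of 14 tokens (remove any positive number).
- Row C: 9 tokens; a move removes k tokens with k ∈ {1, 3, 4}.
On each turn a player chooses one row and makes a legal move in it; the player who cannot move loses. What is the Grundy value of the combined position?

Build the Grundy sequence for row A with g(k) = mex{g(k−s) : s ∈ {1, 2, 3, 4}, s ≤ k}:
k:     0  1  2  3  4  5  6  7
g(k):  0  1  2  3  4  0  1  2
So g(7) = 2.
Row B is a plain Nim row of size 14, so its Grundy value is 14.
Build the Grundy sequence for row C with g(k) = mex{g(k−s) : s ∈ {1, 3, 4}, s ≤ k}:
k:     0  1  2  3  4  5  6  7  8  9
g(k):  0  1  0  1  2  3  2  0  1  0
So g(9) = 0.
By the Sprague-Grundy theorem, the Grundy value of a sum of independent games is the XOR of the component values.
Combined value = 2 XOR 14 XOR 0 = 12.

12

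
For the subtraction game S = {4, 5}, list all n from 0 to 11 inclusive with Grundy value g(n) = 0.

0, 1, 2, 3, 9, 10, 11

Build the Grundy sequence with g(k) = mex{g(k−s) : s ∈ {4, 5}, s ≤ k}:
k:     0  1  2  3  4  5  6  7  8  9 10 11
g(k):  0  0  0  0  1  1  1  1  2  0  0  0
The P-positions (g = 0) in 0..11 are 0, 1, 2, 3, 9, 10, 11.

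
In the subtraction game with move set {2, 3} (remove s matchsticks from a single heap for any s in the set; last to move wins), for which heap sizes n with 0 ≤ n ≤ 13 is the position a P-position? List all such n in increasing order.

0, 1, 5, 6, 10, 11

Build the Grundy sequence with g(k) = mex{g(k−s) : s ∈ {2, 3}, s ≤ k}:
k:     0  1  2  3  4  5  6  7  8  9 10 11 12 13
g(k):  0  0  1  1  2  0  0  1  1  2  0  0  1  1
The P-positions (g = 0) in 0..13 are 0, 1, 5, 6, 10, 11.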